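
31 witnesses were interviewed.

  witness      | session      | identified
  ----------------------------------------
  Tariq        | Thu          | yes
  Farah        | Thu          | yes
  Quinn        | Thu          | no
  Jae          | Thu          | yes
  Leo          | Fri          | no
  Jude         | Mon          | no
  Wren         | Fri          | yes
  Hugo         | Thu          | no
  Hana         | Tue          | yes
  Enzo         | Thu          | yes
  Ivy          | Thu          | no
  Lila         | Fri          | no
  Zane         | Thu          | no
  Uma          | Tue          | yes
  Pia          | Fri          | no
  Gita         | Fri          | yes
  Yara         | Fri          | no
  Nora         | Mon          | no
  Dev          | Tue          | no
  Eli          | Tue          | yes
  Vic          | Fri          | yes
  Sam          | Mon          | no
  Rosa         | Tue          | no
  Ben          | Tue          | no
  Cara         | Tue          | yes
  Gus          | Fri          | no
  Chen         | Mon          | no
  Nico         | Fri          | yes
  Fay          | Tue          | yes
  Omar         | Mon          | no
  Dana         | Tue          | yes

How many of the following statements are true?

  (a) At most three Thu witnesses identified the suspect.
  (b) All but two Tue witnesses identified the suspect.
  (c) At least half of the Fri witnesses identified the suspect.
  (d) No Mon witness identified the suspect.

(a) Thu: |A| = 8, |A ∩ B| = 4; needs |A ∩ B| ≤ 3 — false.
(b) Tue: |A| = 9, |A ∩ B| = 6; needs |A ∖ B| = 2 — false.
(c) Fri: |A| = 9, |A ∩ B| = 4; needs |A ∩ B| ≥ |A ∖ B| — false.
(d) Mon: |A| = 5, |A ∩ B| = 0; needs A ∩ B = ∅ (|A ∩ B| = 0) — true.

1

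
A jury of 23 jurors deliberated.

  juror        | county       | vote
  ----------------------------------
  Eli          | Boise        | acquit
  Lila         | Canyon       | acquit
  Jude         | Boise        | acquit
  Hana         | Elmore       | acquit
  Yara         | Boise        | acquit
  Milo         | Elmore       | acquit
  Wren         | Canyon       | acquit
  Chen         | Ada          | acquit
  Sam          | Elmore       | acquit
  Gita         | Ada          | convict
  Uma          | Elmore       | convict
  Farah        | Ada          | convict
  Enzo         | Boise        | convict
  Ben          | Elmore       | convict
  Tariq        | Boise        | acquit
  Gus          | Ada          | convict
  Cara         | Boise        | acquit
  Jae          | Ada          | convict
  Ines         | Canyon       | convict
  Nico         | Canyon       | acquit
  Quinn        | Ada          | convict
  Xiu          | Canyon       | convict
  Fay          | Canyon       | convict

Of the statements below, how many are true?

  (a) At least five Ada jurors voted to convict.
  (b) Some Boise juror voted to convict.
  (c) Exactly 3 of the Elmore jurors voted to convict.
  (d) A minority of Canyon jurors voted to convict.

(a) Ada: |A| = 6, |A ∩ B| = 5; needs |A ∩ B| ≥ 5 — true.
(b) Boise: |A| = 6, |A ∩ B| = 1; needs A ∩ B ≠ ∅ (|A ∩ B| ≥ 1) — true.
(c) Elmore: |A| = 5, |A ∩ B| = 2; needs |A ∩ B| = 3 — false.
(d) Canyon: |A| = 6, |A ∩ B| = 3; needs |A ∩ B| < |A ∖ B| — false.

2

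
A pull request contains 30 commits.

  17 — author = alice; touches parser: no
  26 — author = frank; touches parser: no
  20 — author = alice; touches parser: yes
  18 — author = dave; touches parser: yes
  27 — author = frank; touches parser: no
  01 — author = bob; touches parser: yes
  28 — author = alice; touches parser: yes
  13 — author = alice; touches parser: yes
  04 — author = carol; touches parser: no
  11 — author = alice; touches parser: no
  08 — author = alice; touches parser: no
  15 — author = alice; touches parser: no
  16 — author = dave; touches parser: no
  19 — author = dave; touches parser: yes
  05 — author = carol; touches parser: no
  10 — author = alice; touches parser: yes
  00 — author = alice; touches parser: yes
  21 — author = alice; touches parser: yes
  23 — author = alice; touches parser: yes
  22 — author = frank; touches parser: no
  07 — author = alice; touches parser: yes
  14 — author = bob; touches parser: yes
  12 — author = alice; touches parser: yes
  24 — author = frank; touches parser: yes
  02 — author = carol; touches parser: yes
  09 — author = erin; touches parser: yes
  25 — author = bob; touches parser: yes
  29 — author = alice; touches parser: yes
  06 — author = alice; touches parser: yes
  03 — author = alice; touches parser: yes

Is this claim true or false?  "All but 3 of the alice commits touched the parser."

False

The determiner here denotes the relation: |A ∖ B| = 3.
|A| = 16, |A ∩ B| = 12, |A ∖ B| = 4.
|A ∖ B| = 4, so the statement is false.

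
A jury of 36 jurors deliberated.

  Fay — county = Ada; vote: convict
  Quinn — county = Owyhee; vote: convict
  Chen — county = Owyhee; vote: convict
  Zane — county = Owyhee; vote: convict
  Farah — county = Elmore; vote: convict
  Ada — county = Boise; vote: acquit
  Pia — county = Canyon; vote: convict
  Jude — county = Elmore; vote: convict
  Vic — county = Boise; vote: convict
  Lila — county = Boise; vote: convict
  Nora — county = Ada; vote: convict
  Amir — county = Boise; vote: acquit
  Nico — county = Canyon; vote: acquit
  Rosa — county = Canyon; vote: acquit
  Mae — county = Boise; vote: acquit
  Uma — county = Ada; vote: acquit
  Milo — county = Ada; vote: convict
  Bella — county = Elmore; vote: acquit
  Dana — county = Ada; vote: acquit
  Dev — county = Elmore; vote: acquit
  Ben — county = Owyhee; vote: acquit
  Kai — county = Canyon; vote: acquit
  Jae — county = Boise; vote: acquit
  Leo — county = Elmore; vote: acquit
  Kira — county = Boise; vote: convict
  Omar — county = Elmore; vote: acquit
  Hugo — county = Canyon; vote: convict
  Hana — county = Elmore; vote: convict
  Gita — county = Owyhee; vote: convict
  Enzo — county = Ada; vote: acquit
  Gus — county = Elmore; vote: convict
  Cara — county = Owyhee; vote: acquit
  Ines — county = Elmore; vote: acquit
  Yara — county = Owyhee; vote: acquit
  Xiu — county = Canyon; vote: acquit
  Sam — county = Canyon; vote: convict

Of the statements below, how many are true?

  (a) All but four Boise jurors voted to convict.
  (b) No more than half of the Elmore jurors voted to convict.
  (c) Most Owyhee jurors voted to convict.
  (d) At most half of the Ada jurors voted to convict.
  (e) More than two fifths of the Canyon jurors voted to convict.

5

(a) Boise: |A| = 7, |A ∩ B| = 3; needs |A ∖ B| = 4 — true.
(b) Elmore: |A| = 9, |A ∩ B| = 4; needs |A ∩ B| ≤ |A ∖ B| — true.
(c) Owyhee: |A| = 7, |A ∩ B| = 4; needs |A ∩ B| > |A ∖ B| — true.
(d) Ada: |A| = 6, |A ∩ B| = 3; needs |A ∩ B| ≤ |A ∖ B| — true.
(e) Canyon: |A| = 7, |A ∩ B| = 3; needs |A ∩ B| / |A| > 2/5 — true.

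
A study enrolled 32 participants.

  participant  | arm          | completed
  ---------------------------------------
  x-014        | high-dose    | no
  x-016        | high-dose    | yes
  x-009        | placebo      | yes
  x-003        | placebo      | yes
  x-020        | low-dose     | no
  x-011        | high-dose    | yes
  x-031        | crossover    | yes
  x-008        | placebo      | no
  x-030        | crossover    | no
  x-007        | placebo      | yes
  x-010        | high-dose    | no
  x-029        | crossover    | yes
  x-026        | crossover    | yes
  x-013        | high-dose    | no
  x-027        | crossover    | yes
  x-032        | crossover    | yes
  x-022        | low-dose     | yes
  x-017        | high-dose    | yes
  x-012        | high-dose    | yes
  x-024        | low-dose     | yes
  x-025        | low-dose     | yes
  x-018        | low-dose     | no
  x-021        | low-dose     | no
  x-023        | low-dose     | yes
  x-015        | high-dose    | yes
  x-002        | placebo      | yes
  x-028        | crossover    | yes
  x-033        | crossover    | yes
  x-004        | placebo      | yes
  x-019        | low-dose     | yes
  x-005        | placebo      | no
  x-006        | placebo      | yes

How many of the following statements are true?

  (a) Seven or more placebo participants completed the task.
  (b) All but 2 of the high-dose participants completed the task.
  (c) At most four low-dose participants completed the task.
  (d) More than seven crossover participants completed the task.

(a) placebo: |A| = 8, |A ∩ B| = 6; needs |A ∩ B| ≥ 7 — false.
(b) high-dose: |A| = 8, |A ∩ B| = 5; needs |A ∖ B| = 2 — false.
(c) low-dose: |A| = 8, |A ∩ B| = 5; needs |A ∩ B| ≤ 4 — false.
(d) crossover: |A| = 8, |A ∩ B| = 7; needs |A ∩ B| > 7 — false.

0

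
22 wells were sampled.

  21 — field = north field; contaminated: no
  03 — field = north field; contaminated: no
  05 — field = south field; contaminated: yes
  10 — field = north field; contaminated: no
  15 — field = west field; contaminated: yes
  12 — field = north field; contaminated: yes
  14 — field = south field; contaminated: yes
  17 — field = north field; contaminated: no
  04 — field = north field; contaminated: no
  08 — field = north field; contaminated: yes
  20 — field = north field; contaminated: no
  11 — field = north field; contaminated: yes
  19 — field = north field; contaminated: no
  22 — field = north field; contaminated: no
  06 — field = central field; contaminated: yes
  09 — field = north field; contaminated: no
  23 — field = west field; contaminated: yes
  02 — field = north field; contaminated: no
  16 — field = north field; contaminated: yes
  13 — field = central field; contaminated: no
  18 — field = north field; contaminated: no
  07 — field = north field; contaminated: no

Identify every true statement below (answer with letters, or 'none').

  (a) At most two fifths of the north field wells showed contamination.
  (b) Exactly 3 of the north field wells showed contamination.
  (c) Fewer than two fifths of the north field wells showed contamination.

(a), (c)

|A| = 16, |A ∩ B| = 4, |A ∖ B| = 12.
(a) |A ∩ B| / |A| ≤ 2/5: holds.
(b) |A ∩ B| = 3: fails.
(c) |A ∩ B| / |A| < 2/5: holds.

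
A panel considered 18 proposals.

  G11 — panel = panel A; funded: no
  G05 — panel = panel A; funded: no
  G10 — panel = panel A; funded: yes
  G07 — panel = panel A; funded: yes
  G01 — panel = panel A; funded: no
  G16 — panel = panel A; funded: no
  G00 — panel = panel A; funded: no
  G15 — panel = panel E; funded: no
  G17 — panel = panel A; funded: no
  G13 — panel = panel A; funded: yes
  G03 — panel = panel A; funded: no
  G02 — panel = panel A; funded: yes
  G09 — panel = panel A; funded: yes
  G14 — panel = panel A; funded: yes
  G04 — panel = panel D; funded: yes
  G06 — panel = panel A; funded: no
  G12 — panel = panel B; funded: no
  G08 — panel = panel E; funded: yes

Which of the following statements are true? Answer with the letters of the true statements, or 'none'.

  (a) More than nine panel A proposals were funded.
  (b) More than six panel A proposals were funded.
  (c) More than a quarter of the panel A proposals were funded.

|A| = 14, |A ∩ B| = 6, |A ∖ B| = 8.
(a) |A ∩ B| > 9: fails.
(b) |A ∩ B| > 6: fails.
(c) |A ∩ B| / |A| > 1/4: holds.

(c)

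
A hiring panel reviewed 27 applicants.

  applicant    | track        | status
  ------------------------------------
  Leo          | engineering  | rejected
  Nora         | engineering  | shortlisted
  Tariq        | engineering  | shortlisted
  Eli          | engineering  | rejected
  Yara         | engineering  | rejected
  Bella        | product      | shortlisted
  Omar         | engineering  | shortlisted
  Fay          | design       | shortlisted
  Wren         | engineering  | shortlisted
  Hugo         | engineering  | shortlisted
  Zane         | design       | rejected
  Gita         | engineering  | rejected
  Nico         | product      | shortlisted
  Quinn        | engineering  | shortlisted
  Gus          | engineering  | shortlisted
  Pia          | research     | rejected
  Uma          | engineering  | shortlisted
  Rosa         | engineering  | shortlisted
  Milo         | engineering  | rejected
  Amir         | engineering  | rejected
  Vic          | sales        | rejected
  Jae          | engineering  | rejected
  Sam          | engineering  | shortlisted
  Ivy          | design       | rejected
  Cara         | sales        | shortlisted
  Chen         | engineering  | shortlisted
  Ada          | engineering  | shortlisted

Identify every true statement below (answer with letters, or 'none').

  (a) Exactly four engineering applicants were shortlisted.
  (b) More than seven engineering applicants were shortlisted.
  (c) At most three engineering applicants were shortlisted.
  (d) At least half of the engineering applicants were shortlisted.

(b), (d)

|A| = 19, |A ∩ B| = 12, |A ∖ B| = 7.
(a) |A ∩ B| = 4: fails.
(b) |A ∩ B| > 7: holds.
(c) |A ∩ B| ≤ 3: fails.
(d) |A ∩ B| ≥ |A ∖ B|: holds.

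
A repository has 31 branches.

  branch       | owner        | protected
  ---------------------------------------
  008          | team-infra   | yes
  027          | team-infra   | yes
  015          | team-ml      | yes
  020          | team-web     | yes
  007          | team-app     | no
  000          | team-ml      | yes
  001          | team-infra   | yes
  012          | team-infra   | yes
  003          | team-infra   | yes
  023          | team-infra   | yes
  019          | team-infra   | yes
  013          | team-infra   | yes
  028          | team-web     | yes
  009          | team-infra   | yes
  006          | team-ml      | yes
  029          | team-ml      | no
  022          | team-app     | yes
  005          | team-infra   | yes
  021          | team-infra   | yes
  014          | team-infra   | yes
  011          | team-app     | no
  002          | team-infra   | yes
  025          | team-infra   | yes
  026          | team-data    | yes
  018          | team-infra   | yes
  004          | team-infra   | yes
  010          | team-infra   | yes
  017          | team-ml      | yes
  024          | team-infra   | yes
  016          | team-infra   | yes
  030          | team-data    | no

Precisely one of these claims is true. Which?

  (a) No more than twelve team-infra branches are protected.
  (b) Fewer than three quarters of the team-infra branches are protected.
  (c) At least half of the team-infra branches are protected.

(c)

|A| = 19, |A ∩ B| = 19, |A ∖ B| = 0.
(a) requires |A ∩ B| ≤ 12: false.
(b) requires |A ∩ B| / |A| < 3/4: false.
(c) requires |A ∩ B| ≥ |A ∖ B|: true.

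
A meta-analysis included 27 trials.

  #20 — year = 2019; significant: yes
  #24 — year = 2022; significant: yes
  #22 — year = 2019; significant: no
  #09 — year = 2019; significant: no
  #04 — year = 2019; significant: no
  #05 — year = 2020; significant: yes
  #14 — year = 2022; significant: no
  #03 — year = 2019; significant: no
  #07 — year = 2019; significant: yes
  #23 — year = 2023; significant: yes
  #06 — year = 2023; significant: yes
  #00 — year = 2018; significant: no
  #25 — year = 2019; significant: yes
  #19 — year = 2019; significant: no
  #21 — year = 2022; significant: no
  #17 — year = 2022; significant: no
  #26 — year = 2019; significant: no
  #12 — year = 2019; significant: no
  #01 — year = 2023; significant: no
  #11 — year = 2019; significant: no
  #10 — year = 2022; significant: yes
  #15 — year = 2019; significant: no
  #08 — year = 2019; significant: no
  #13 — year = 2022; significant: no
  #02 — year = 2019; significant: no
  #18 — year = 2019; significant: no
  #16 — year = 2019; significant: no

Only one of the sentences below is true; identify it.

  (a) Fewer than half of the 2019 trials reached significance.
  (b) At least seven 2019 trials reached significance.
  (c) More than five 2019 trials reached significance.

|A| = 16, |A ∩ B| = 3, |A ∖ B| = 13.
(a) requires |A ∩ B| < |A ∖ B|: true.
(b) requires |A ∩ B| ≥ 7: false.
(c) requires |A ∩ B| > 5: false.

(a)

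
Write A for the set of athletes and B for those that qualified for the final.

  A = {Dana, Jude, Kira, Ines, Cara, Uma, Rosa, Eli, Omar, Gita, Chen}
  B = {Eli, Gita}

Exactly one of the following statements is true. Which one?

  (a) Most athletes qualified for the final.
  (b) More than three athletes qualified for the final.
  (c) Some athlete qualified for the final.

(c)

|A| = 11, |A ∩ B| = 2, |A ∖ B| = 9.
(a) requires |A ∩ B| > |A ∖ B|: false.
(b) requires |A ∩ B| > 3: false.
(c) requires A ∩ B ≠ ∅ (|A ∩ B| ≥ 1): true.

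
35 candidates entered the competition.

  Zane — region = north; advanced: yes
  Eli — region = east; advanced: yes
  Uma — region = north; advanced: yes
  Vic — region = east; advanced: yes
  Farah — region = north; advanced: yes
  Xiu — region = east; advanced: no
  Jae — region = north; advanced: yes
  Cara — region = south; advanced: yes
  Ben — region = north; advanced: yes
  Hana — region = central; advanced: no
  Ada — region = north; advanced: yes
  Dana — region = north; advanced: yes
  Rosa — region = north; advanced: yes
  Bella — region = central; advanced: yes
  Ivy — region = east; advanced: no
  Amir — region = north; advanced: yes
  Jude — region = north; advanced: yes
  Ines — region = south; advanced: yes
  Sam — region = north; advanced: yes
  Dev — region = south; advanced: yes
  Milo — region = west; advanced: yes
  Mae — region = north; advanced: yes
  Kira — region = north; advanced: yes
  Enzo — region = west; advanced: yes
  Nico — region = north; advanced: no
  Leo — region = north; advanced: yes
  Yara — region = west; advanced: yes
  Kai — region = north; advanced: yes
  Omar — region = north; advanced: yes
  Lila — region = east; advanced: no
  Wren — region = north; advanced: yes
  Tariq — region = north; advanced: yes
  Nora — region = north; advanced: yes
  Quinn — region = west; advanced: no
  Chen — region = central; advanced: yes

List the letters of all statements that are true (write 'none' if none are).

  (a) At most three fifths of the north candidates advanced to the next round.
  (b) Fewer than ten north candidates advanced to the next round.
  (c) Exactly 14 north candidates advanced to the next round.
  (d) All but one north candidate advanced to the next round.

(d)

|A| = 20, |A ∩ B| = 19, |A ∖ B| = 1.
(a) |A ∩ B| / |A| ≤ 3/5: fails.
(b) |A ∩ B| < 10: fails.
(c) |A ∩ B| = 14: fails.
(d) |A ∖ B| = 1: holds.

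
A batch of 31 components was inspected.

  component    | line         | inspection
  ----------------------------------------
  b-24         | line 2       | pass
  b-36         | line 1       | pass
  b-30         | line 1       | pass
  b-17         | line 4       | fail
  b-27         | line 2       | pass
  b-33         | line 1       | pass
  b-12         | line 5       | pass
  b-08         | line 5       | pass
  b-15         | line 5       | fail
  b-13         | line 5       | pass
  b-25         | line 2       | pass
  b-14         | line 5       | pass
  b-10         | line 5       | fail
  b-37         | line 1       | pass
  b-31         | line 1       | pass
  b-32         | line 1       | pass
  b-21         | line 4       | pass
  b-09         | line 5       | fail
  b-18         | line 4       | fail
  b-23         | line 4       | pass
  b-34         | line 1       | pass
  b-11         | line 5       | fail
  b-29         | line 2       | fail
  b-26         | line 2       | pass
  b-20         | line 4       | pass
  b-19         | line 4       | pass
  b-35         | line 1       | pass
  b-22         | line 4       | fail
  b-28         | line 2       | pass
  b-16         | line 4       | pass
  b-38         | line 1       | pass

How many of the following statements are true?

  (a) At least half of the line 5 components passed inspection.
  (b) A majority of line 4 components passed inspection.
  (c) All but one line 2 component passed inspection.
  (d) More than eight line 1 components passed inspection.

(a) line 5: |A| = 8, |A ∩ B| = 4; needs |A ∩ B| ≥ |A ∖ B| — true.
(b) line 4: |A| = 8, |A ∩ B| = 5; needs |A ∩ B| > |A ∖ B| — true.
(c) line 2: |A| = 6, |A ∩ B| = 5; needs |A ∖ B| = 1 — true.
(d) line 1: |A| = 9, |A ∩ B| = 9; needs |A ∩ B| > 8 — true.

4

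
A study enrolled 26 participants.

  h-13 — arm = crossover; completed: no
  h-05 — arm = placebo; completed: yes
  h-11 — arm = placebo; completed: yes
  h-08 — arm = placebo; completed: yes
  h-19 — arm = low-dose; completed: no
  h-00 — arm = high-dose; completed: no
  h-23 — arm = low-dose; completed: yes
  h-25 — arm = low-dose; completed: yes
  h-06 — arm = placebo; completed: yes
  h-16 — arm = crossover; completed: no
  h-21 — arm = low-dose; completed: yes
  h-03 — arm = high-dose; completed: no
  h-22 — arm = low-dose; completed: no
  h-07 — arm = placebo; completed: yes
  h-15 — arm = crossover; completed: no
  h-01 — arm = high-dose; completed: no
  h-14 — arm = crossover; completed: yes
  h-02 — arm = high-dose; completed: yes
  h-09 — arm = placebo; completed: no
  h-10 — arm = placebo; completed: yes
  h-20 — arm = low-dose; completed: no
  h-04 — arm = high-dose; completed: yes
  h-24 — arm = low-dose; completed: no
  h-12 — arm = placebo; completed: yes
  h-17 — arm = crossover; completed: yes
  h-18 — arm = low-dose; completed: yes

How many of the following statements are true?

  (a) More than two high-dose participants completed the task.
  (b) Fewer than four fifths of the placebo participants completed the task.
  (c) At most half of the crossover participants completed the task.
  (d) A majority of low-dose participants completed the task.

(a) high-dose: |A| = 5, |A ∩ B| = 2; needs |A ∩ B| > 2 — false.
(b) placebo: |A| = 8, |A ∩ B| = 7; needs |A ∩ B| / |A| < 4/5 — false.
(c) crossover: |A| = 5, |A ∩ B| = 2; needs |A ∩ B| ≤ |A ∖ B| — true.
(d) low-dose: |A| = 8, |A ∩ B| = 4; needs |A ∩ B| > |A ∖ B| — false.

1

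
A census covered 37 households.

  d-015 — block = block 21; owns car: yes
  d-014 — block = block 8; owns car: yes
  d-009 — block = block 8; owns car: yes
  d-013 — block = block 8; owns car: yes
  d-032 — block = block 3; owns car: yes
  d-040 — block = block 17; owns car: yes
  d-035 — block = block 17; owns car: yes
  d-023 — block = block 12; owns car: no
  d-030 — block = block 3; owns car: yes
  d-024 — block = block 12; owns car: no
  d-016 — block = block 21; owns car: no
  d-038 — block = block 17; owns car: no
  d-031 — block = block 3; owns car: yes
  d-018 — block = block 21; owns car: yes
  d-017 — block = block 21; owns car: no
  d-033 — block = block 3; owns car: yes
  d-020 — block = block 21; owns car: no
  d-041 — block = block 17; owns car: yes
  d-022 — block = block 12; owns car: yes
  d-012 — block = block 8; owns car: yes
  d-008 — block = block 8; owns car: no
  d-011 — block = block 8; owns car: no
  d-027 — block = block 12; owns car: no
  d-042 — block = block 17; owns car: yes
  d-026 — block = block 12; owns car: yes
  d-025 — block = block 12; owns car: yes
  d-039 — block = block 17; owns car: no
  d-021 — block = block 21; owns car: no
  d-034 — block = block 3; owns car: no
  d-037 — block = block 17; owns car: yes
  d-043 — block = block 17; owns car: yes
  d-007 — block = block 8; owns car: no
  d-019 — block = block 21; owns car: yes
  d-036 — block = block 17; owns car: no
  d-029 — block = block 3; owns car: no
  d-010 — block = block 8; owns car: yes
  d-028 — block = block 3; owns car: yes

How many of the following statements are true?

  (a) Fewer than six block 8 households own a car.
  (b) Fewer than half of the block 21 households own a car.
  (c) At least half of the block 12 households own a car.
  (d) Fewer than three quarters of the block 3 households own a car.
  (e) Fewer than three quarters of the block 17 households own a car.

(a) block 8: |A| = 8, |A ∩ B| = 5; needs |A ∩ B| < 6 — true.
(b) block 21: |A| = 7, |A ∩ B| = 3; needs |A ∩ B| < |A ∖ B| — true.
(c) block 12: |A| = 6, |A ∩ B| = 3; needs |A ∩ B| ≥ |A ∖ B| — true.
(d) block 3: |A| = 7, |A ∩ B| = 5; needs |A ∩ B| / |A| < 3/4 — true.
(e) block 17: |A| = 9, |A ∩ B| = 6; needs |A ∩ B| / |A| < 3/4 — true.

5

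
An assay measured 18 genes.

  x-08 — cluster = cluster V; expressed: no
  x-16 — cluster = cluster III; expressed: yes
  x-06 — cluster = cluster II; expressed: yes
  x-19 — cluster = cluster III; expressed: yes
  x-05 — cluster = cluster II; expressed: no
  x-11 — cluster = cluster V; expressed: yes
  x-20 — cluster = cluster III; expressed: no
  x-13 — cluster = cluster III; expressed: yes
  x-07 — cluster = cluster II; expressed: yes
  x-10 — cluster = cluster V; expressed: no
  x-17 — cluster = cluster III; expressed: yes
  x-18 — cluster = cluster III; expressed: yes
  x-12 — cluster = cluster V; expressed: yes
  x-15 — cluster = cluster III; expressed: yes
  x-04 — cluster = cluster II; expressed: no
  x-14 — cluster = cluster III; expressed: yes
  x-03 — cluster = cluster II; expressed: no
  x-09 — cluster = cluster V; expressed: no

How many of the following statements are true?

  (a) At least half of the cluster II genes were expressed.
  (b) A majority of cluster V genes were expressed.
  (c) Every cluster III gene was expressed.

(a) cluster II: |A| = 5, |A ∩ B| = 2; needs |A ∩ B| ≥ |A ∖ B| — false.
(b) cluster V: |A| = 5, |A ∩ B| = 2; needs |A ∩ B| > |A ∖ B| — false.
(c) cluster III: |A| = 8, |A ∩ B| = 7; needs A ⊆ B, i.e. every element of A is in B (|A ∖ B| = 0) — false.

0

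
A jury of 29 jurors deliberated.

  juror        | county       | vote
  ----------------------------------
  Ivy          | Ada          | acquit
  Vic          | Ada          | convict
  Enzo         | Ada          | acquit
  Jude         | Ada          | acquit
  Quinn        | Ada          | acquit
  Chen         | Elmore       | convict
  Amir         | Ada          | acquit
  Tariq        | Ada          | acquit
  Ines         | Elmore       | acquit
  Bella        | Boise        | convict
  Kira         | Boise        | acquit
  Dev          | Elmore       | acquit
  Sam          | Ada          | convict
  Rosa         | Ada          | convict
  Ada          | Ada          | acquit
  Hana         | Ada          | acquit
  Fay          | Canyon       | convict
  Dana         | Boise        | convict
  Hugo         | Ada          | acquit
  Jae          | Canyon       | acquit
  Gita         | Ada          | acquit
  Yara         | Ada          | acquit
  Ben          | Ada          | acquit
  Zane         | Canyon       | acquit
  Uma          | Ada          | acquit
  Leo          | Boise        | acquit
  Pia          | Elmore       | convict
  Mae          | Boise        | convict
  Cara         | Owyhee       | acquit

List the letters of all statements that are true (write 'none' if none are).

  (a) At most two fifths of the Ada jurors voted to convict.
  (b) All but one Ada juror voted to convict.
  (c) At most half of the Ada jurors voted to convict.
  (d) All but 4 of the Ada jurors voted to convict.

(a), (c)

|A| = 16, |A ∩ B| = 3, |A ∖ B| = 13.
(a) |A ∩ B| / |A| ≤ 2/5: holds.
(b) |A ∖ B| = 1: fails.
(c) |A ∩ B| ≤ |A ∖ B|: holds.
(d) |A ∖ B| = 4: fails.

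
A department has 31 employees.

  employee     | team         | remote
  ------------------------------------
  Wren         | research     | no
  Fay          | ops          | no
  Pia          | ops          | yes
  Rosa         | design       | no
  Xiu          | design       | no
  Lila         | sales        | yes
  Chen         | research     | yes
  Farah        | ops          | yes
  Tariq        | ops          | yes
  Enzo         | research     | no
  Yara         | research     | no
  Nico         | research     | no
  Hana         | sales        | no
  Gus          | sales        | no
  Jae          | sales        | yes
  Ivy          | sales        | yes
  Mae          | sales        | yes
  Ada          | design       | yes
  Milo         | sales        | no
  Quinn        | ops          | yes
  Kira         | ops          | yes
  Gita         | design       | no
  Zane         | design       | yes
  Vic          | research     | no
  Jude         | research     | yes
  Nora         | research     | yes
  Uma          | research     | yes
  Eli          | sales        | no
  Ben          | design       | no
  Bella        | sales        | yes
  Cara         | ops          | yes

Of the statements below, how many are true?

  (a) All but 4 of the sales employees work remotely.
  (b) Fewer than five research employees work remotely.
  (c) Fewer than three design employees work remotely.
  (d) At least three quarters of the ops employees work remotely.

4

(a) sales: |A| = 9, |A ∩ B| = 5; needs |A ∖ B| = 4 — true.
(b) research: |A| = 9, |A ∩ B| = 4; needs |A ∩ B| < 5 — true.
(c) design: |A| = 6, |A ∩ B| = 2; needs |A ∩ B| < 3 — true.
(d) ops: |A| = 7, |A ∩ B| = 6; needs |A ∩ B| / |A| ≥ 3/4 — true.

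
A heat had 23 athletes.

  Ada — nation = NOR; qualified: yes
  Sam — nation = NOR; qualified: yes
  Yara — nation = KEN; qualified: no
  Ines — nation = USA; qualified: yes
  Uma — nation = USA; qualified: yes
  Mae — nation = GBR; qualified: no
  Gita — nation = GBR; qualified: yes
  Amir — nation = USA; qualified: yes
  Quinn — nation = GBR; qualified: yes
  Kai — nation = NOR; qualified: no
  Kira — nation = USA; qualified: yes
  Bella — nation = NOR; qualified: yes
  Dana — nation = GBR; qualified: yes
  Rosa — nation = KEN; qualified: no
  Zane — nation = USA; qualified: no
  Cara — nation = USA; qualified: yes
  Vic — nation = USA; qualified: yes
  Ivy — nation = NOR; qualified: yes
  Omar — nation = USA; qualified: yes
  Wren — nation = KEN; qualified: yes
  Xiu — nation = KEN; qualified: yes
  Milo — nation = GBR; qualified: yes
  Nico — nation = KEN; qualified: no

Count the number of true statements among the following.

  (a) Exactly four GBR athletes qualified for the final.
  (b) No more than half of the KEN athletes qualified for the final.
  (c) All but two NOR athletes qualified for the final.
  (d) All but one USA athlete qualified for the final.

(a) GBR: |A| = 5, |A ∩ B| = 4; needs |A ∩ B| = 4 — true.
(b) KEN: |A| = 5, |A ∩ B| = 2; needs |A ∩ B| ≤ |A ∖ B| — true.
(c) NOR: |A| = 5, |A ∩ B| = 4; needs |A ∖ B| = 2 — false.
(d) USA: |A| = 8, |A ∩ B| = 7; needs |A ∖ B| = 1 — true.

3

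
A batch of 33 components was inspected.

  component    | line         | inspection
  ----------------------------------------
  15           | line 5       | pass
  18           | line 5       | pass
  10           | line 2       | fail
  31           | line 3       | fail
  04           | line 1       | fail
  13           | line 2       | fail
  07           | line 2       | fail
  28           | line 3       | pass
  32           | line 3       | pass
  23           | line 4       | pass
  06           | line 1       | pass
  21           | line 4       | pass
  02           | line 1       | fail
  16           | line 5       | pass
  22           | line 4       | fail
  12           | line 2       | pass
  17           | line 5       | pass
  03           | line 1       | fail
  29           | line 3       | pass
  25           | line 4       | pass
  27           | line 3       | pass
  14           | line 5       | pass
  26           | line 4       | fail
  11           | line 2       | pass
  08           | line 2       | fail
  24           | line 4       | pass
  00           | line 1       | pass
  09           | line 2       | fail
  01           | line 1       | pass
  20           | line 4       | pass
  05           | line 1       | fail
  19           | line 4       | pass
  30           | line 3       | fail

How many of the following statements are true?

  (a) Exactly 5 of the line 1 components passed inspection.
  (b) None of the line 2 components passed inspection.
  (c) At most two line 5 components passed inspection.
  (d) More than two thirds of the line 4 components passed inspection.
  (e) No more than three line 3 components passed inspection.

1

(a) line 1: |A| = 7, |A ∩ B| = 3; needs |A ∩ B| = 5 — false.
(b) line 2: |A| = 7, |A ∩ B| = 2; needs A ∩ B = ∅ (|A ∩ B| = 0) — false.
(c) line 5: |A| = 5, |A ∩ B| = 5; needs |A ∩ B| ≤ 2 — false.
(d) line 4: |A| = 8, |A ∩ B| = 6; needs |A ∩ B| / |A| > 2/3 — true.
(e) line 3: |A| = 6, |A ∩ B| = 4; needs |A ∩ B| ≤ 3 — false.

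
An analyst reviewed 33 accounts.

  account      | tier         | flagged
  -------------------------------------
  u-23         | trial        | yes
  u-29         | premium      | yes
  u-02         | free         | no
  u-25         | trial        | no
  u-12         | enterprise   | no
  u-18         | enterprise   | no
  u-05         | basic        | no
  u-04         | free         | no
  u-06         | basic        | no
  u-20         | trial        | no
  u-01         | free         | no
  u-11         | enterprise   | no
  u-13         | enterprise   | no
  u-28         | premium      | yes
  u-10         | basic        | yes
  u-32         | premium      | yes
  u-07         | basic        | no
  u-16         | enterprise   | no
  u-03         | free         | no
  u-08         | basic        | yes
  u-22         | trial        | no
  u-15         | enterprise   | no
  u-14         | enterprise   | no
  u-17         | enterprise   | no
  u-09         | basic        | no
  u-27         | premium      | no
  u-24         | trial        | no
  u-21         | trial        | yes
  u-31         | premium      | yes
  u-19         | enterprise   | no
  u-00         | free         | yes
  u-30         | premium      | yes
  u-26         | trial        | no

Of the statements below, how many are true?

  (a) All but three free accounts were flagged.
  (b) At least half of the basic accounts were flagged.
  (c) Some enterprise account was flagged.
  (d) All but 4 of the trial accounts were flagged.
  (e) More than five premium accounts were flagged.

0

(a) free: |A| = 5, |A ∩ B| = 1; needs |A ∖ B| = 3 — false.
(b) basic: |A| = 6, |A ∩ B| = 2; needs |A ∩ B| ≥ |A ∖ B| — false.
(c) enterprise: |A| = 9, |A ∩ B| = 0; needs A ∩ B ≠ ∅ (|A ∩ B| ≥ 1) — false.
(d) trial: |A| = 7, |A ∩ B| = 2; needs |A ∖ B| = 4 — false.
(e) premium: |A| = 6, |A ∩ B| = 5; needs |A ∩ B| > 5 — false.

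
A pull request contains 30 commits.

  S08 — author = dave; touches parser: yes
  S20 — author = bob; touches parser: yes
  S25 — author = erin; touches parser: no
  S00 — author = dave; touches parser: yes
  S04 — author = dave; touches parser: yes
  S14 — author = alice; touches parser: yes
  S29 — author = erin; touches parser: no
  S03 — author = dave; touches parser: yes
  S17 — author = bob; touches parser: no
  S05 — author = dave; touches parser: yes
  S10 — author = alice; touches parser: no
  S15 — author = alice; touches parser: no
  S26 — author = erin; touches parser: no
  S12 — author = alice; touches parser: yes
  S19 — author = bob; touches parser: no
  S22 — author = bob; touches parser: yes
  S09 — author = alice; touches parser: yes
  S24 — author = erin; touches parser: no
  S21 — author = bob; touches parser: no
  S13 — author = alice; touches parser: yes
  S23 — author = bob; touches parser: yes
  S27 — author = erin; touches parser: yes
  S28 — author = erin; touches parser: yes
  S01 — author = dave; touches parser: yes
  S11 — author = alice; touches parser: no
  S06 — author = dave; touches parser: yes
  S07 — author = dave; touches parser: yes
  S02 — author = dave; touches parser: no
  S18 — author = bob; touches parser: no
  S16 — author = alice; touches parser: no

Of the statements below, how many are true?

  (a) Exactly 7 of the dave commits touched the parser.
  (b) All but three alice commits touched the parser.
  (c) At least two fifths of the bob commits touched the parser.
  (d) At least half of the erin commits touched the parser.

(a) dave: |A| = 9, |A ∩ B| = 8; needs |A ∩ B| = 7 — false.
(b) alice: |A| = 8, |A ∩ B| = 4; needs |A ∖ B| = 3 — false.
(c) bob: |A| = 7, |A ∩ B| = 3; needs |A ∩ B| / |A| ≥ 2/5 — true.
(d) erin: |A| = 6, |A ∩ B| = 2; needs |A ∩ B| ≥ |A ∖ B| — false.

1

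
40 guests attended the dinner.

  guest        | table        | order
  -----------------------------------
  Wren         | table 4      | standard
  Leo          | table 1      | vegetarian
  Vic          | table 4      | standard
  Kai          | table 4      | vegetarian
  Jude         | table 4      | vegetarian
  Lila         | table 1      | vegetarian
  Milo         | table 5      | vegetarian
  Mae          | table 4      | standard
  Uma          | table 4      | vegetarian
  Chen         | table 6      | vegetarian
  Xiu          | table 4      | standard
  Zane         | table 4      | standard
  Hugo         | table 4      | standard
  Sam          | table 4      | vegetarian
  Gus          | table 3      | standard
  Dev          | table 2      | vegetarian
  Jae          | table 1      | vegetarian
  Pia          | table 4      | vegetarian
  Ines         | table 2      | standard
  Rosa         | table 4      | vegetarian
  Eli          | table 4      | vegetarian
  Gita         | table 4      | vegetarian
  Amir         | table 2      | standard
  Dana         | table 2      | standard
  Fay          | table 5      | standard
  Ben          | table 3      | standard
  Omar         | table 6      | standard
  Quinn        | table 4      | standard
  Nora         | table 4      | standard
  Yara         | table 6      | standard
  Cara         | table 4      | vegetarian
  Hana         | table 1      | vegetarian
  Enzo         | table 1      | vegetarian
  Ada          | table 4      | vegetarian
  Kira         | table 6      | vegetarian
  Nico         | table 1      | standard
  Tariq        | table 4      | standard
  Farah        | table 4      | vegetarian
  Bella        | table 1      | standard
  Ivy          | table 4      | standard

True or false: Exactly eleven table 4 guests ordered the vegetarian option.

The determiner here denotes the relation: |A ∩ B| = 11.
|A| = 21, |A ∩ B| = 11, |A ∖ B| = 10.
|A ∩ B| = 11, so the statement is true.

True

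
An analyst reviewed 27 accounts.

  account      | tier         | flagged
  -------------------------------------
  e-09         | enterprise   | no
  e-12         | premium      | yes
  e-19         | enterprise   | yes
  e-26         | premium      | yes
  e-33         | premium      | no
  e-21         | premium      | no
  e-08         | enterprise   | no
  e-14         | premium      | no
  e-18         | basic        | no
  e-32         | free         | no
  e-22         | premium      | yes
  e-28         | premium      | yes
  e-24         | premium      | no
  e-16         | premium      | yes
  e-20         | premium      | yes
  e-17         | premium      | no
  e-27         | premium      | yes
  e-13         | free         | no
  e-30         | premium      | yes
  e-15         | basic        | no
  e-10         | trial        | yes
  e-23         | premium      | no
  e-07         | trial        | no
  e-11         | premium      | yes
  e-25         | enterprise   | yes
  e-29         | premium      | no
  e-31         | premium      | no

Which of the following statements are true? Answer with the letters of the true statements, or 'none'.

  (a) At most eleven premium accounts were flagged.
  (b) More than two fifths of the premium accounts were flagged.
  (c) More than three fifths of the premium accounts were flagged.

(a), (b)

|A| = 17, |A ∩ B| = 9, |A ∖ B| = 8.
(a) |A ∩ B| ≤ 11: holds.
(b) |A ∩ B| / |A| > 2/5: holds.
(c) |A ∩ B| / |A| > 3/5: fails.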